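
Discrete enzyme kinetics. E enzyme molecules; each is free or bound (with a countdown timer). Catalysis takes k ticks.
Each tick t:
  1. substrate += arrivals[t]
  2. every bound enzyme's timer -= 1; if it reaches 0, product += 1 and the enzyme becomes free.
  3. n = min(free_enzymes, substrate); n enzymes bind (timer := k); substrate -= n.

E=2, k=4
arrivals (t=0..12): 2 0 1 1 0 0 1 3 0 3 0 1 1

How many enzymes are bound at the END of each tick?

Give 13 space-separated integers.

t=0: arr=2 -> substrate=0 bound=2 product=0
t=1: arr=0 -> substrate=0 bound=2 product=0
t=2: arr=1 -> substrate=1 bound=2 product=0
t=3: arr=1 -> substrate=2 bound=2 product=0
t=4: arr=0 -> substrate=0 bound=2 product=2
t=5: arr=0 -> substrate=0 bound=2 product=2
t=6: arr=1 -> substrate=1 bound=2 product=2
t=7: arr=3 -> substrate=4 bound=2 product=2
t=8: arr=0 -> substrate=2 bound=2 product=4
t=9: arr=3 -> substrate=5 bound=2 product=4
t=10: arr=0 -> substrate=5 bound=2 product=4
t=11: arr=1 -> substrate=6 bound=2 product=4
t=12: arr=1 -> substrate=5 bound=2 product=6

Answer: 2 2 2 2 2 2 2 2 2 2 2 2 2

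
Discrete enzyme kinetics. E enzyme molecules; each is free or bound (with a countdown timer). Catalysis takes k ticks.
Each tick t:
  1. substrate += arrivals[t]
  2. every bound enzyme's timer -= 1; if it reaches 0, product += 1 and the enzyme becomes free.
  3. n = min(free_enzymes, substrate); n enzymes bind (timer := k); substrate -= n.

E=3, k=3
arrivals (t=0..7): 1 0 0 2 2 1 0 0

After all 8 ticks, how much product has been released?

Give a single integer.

t=0: arr=1 -> substrate=0 bound=1 product=0
t=1: arr=0 -> substrate=0 bound=1 product=0
t=2: arr=0 -> substrate=0 bound=1 product=0
t=3: arr=2 -> substrate=0 bound=2 product=1
t=4: arr=2 -> substrate=1 bound=3 product=1
t=5: arr=1 -> substrate=2 bound=3 product=1
t=6: arr=0 -> substrate=0 bound=3 product=3
t=7: arr=0 -> substrate=0 bound=2 product=4

Answer: 4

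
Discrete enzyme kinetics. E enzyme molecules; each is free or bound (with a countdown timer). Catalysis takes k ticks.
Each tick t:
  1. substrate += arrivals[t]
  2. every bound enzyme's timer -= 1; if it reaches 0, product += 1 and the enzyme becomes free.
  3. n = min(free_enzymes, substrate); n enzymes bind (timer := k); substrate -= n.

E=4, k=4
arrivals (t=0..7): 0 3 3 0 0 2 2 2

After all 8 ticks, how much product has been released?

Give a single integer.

Answer: 4

Derivation:
t=0: arr=0 -> substrate=0 bound=0 product=0
t=1: arr=3 -> substrate=0 bound=3 product=0
t=2: arr=3 -> substrate=2 bound=4 product=0
t=3: arr=0 -> substrate=2 bound=4 product=0
t=4: arr=0 -> substrate=2 bound=4 product=0
t=5: arr=2 -> substrate=1 bound=4 product=3
t=6: arr=2 -> substrate=2 bound=4 product=4
t=7: arr=2 -> substrate=4 bound=4 product=4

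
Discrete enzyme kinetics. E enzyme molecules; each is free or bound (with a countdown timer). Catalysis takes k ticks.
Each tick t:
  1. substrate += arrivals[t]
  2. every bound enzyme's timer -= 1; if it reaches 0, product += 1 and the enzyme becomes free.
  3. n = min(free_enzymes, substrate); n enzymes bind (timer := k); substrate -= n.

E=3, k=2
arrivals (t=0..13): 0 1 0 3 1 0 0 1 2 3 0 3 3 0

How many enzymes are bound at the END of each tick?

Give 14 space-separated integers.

t=0: arr=0 -> substrate=0 bound=0 product=0
t=1: arr=1 -> substrate=0 bound=1 product=0
t=2: arr=0 -> substrate=0 bound=1 product=0
t=3: arr=3 -> substrate=0 bound=3 product=1
t=4: arr=1 -> substrate=1 bound=3 product=1
t=5: arr=0 -> substrate=0 bound=1 product=4
t=6: arr=0 -> substrate=0 bound=1 product=4
t=7: arr=1 -> substrate=0 bound=1 product=5
t=8: arr=2 -> substrate=0 bound=3 product=5
t=9: arr=3 -> substrate=2 bound=3 product=6
t=10: arr=0 -> substrate=0 bound=3 product=8
t=11: arr=3 -> substrate=2 bound=3 product=9
t=12: arr=3 -> substrate=3 bound=3 product=11
t=13: arr=0 -> substrate=2 bound=3 product=12

Answer: 0 1 1 3 3 1 1 1 3 3 3 3 3 3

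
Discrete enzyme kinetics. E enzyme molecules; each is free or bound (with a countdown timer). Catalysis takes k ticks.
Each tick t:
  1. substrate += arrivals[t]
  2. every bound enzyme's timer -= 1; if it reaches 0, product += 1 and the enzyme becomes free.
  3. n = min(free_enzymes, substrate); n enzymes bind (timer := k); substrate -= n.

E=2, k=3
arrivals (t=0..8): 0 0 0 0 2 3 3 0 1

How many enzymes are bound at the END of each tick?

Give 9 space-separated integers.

Answer: 0 0 0 0 2 2 2 2 2

Derivation:
t=0: arr=0 -> substrate=0 bound=0 product=0
t=1: arr=0 -> substrate=0 bound=0 product=0
t=2: arr=0 -> substrate=0 bound=0 product=0
t=3: arr=0 -> substrate=0 bound=0 product=0
t=4: arr=2 -> substrate=0 bound=2 product=0
t=5: arr=3 -> substrate=3 bound=2 product=0
t=6: arr=3 -> substrate=6 bound=2 product=0
t=7: arr=0 -> substrate=4 bound=2 product=2
t=8: arr=1 -> substrate=5 bound=2 product=2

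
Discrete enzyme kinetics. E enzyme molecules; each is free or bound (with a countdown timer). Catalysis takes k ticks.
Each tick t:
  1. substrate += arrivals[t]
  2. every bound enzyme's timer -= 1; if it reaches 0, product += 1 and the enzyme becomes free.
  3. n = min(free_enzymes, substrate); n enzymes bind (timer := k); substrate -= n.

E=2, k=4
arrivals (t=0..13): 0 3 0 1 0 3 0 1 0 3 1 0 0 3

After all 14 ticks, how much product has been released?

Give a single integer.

t=0: arr=0 -> substrate=0 bound=0 product=0
t=1: arr=3 -> substrate=1 bound=2 product=0
t=2: arr=0 -> substrate=1 bound=2 product=0
t=3: arr=1 -> substrate=2 bound=2 product=0
t=4: arr=0 -> substrate=2 bound=2 product=0
t=5: arr=3 -> substrate=3 bound=2 product=2
t=6: arr=0 -> substrate=3 bound=2 product=2
t=7: arr=1 -> substrate=4 bound=2 product=2
t=8: arr=0 -> substrate=4 bound=2 product=2
t=9: arr=3 -> substrate=5 bound=2 product=4
t=10: arr=1 -> substrate=6 bound=2 product=4
t=11: arr=0 -> substrate=6 bound=2 product=4
t=12: arr=0 -> substrate=6 bound=2 product=4
t=13: arr=3 -> substrate=7 bound=2 product=6

Answer: 6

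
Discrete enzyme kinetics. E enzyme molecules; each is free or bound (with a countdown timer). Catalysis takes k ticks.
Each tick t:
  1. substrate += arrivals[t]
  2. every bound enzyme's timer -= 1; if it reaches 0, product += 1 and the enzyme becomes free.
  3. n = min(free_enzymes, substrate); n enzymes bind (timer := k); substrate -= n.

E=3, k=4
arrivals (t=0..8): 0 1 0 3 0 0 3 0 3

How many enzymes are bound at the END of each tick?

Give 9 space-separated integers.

Answer: 0 1 1 3 3 3 3 3 3

Derivation:
t=0: arr=0 -> substrate=0 bound=0 product=0
t=1: arr=1 -> substrate=0 bound=1 product=0
t=2: arr=0 -> substrate=0 bound=1 product=0
t=3: arr=3 -> substrate=1 bound=3 product=0
t=4: arr=0 -> substrate=1 bound=3 product=0
t=5: arr=0 -> substrate=0 bound=3 product=1
t=6: arr=3 -> substrate=3 bound=3 product=1
t=7: arr=0 -> substrate=1 bound=3 product=3
t=8: arr=3 -> substrate=4 bound=3 product=3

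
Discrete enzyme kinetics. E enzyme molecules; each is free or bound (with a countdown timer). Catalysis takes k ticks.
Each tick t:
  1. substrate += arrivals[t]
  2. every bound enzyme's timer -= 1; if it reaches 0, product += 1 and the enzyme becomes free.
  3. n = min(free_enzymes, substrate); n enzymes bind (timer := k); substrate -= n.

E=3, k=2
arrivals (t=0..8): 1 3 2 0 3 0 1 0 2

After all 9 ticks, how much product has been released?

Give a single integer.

t=0: arr=1 -> substrate=0 bound=1 product=0
t=1: arr=3 -> substrate=1 bound=3 product=0
t=2: arr=2 -> substrate=2 bound=3 product=1
t=3: arr=0 -> substrate=0 bound=3 product=3
t=4: arr=3 -> substrate=2 bound=3 product=4
t=5: arr=0 -> substrate=0 bound=3 product=6
t=6: arr=1 -> substrate=0 bound=3 product=7
t=7: arr=0 -> substrate=0 bound=1 product=9
t=8: arr=2 -> substrate=0 bound=2 product=10

Answer: 10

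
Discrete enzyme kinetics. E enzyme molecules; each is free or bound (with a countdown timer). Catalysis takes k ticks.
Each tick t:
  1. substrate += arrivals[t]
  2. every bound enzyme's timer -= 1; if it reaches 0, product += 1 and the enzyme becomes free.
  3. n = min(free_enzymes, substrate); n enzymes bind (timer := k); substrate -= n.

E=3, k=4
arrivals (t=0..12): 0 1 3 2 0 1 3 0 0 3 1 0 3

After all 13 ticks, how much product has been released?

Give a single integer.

t=0: arr=0 -> substrate=0 bound=0 product=0
t=1: arr=1 -> substrate=0 bound=1 product=0
t=2: arr=3 -> substrate=1 bound=3 product=0
t=3: arr=2 -> substrate=3 bound=3 product=0
t=4: arr=0 -> substrate=3 bound=3 product=0
t=5: arr=1 -> substrate=3 bound=3 product=1
t=6: arr=3 -> substrate=4 bound=3 product=3
t=7: arr=0 -> substrate=4 bound=3 product=3
t=8: arr=0 -> substrate=4 bound=3 product=3
t=9: arr=3 -> substrate=6 bound=3 product=4
t=10: arr=1 -> substrate=5 bound=3 product=6
t=11: arr=0 -> substrate=5 bound=3 product=6
t=12: arr=3 -> substrate=8 bound=3 product=6

Answer: 6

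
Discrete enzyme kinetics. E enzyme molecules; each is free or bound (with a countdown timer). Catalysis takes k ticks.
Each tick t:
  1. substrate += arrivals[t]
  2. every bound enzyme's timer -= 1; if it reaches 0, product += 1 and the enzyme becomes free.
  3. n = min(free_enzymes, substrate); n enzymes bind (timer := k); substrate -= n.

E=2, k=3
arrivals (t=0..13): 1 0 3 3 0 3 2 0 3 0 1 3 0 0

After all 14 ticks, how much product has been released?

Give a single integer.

t=0: arr=1 -> substrate=0 bound=1 product=0
t=1: arr=0 -> substrate=0 bound=1 product=0
t=2: arr=3 -> substrate=2 bound=2 product=0
t=3: arr=3 -> substrate=4 bound=2 product=1
t=4: arr=0 -> substrate=4 bound=2 product=1
t=5: arr=3 -> substrate=6 bound=2 product=2
t=6: arr=2 -> substrate=7 bound=2 product=3
t=7: arr=0 -> substrate=7 bound=2 product=3
t=8: arr=3 -> substrate=9 bound=2 product=4
t=9: arr=0 -> substrate=8 bound=2 product=5
t=10: arr=1 -> substrate=9 bound=2 product=5
t=11: arr=3 -> substrate=11 bound=2 product=6
t=12: arr=0 -> substrate=10 bound=2 product=7
t=13: arr=0 -> substrate=10 bound=2 product=7

Answer: 7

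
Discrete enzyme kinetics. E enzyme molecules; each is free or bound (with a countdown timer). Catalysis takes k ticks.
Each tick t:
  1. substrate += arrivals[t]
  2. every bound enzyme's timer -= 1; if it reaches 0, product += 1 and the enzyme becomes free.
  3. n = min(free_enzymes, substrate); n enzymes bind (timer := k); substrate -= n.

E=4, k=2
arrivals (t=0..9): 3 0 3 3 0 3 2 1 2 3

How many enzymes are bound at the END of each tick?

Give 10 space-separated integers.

Answer: 3 3 3 4 3 4 4 4 4 4

Derivation:
t=0: arr=3 -> substrate=0 bound=3 product=0
t=1: arr=0 -> substrate=0 bound=3 product=0
t=2: arr=3 -> substrate=0 bound=3 product=3
t=3: arr=3 -> substrate=2 bound=4 product=3
t=4: arr=0 -> substrate=0 bound=3 product=6
t=5: arr=3 -> substrate=1 bound=4 product=7
t=6: arr=2 -> substrate=1 bound=4 product=9
t=7: arr=1 -> substrate=0 bound=4 product=11
t=8: arr=2 -> substrate=0 bound=4 product=13
t=9: arr=3 -> substrate=1 bound=4 product=15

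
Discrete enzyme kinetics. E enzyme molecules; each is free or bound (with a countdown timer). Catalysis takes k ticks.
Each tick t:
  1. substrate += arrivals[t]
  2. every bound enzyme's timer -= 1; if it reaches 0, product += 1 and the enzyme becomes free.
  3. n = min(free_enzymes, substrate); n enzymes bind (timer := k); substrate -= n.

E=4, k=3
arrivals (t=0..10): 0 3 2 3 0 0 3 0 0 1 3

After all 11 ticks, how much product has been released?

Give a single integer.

Answer: 11

Derivation:
t=0: arr=0 -> substrate=0 bound=0 product=0
t=1: arr=3 -> substrate=0 bound=3 product=0
t=2: arr=2 -> substrate=1 bound=4 product=0
t=3: arr=3 -> substrate=4 bound=4 product=0
t=4: arr=0 -> substrate=1 bound=4 product=3
t=5: arr=0 -> substrate=0 bound=4 product=4
t=6: arr=3 -> substrate=3 bound=4 product=4
t=7: arr=0 -> substrate=0 bound=4 product=7
t=8: arr=0 -> substrate=0 bound=3 product=8
t=9: arr=1 -> substrate=0 bound=4 product=8
t=10: arr=3 -> substrate=0 bound=4 product=11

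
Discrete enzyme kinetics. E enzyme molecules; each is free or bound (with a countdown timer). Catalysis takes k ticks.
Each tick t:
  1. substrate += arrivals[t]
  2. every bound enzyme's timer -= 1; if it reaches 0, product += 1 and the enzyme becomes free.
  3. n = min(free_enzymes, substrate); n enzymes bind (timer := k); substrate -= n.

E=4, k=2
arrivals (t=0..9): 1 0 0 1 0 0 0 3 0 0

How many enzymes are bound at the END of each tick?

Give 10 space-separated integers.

Answer: 1 1 0 1 1 0 0 3 3 0

Derivation:
t=0: arr=1 -> substrate=0 bound=1 product=0
t=1: arr=0 -> substrate=0 bound=1 product=0
t=2: arr=0 -> substrate=0 bound=0 product=1
t=3: arr=1 -> substrate=0 bound=1 product=1
t=4: arr=0 -> substrate=0 bound=1 product=1
t=5: arr=0 -> substrate=0 bound=0 product=2
t=6: arr=0 -> substrate=0 bound=0 product=2
t=7: arr=3 -> substrate=0 bound=3 product=2
t=8: arr=0 -> substrate=0 bound=3 product=2
t=9: arr=0 -> substrate=0 bound=0 product=5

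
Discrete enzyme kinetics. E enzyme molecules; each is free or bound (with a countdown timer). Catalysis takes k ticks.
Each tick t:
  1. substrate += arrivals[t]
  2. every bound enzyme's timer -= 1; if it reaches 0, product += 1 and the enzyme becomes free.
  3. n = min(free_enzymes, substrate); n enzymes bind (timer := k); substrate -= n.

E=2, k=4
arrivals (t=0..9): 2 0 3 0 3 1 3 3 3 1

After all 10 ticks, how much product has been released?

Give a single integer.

Answer: 4

Derivation:
t=0: arr=2 -> substrate=0 bound=2 product=0
t=1: arr=0 -> substrate=0 bound=2 product=0
t=2: arr=3 -> substrate=3 bound=2 product=0
t=3: arr=0 -> substrate=3 bound=2 product=0
t=4: arr=3 -> substrate=4 bound=2 product=2
t=5: arr=1 -> substrate=5 bound=2 product=2
t=6: arr=3 -> substrate=8 bound=2 product=2
t=7: arr=3 -> substrate=11 bound=2 product=2
t=8: arr=3 -> substrate=12 bound=2 product=4
t=9: arr=1 -> substrate=13 bound=2 product=4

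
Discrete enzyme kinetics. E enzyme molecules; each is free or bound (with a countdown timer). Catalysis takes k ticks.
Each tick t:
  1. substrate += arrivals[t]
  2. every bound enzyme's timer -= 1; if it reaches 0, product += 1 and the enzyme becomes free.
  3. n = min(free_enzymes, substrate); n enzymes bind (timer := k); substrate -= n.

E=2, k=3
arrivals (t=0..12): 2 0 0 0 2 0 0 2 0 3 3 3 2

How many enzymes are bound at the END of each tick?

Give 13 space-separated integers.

Answer: 2 2 2 0 2 2 2 2 2 2 2 2 2

Derivation:
t=0: arr=2 -> substrate=0 bound=2 product=0
t=1: arr=0 -> substrate=0 bound=2 product=0
t=2: arr=0 -> substrate=0 bound=2 product=0
t=3: arr=0 -> substrate=0 bound=0 product=2
t=4: arr=2 -> substrate=0 bound=2 product=2
t=5: arr=0 -> substrate=0 bound=2 product=2
t=6: arr=0 -> substrate=0 bound=2 product=2
t=7: arr=2 -> substrate=0 bound=2 product=4
t=8: arr=0 -> substrate=0 bound=2 product=4
t=9: arr=3 -> substrate=3 bound=2 product=4
t=10: arr=3 -> substrate=4 bound=2 product=6
t=11: arr=3 -> substrate=7 bound=2 product=6
t=12: arr=2 -> substrate=9 bound=2 product=6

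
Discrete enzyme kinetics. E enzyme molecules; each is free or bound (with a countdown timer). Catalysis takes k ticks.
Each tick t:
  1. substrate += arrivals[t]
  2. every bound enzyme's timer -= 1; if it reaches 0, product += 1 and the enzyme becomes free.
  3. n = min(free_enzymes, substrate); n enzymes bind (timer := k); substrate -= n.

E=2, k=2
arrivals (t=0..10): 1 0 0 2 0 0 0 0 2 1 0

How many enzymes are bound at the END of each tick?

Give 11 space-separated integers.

t=0: arr=1 -> substrate=0 bound=1 product=0
t=1: arr=0 -> substrate=0 bound=1 product=0
t=2: arr=0 -> substrate=0 bound=0 product=1
t=3: arr=2 -> substrate=0 bound=2 product=1
t=4: arr=0 -> substrate=0 bound=2 product=1
t=5: arr=0 -> substrate=0 bound=0 product=3
t=6: arr=0 -> substrate=0 bound=0 product=3
t=7: arr=0 -> substrate=0 bound=0 product=3
t=8: arr=2 -> substrate=0 bound=2 product=3
t=9: arr=1 -> substrate=1 bound=2 product=3
t=10: arr=0 -> substrate=0 bound=1 product=5

Answer: 1 1 0 2 2 0 0 0 2 2 1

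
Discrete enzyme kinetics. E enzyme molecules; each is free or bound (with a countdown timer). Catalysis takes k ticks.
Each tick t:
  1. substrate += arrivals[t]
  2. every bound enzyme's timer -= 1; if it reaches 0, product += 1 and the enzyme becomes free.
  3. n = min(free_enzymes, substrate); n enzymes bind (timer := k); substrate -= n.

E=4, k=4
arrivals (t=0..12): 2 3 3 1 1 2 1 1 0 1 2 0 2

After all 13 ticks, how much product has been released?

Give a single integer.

t=0: arr=2 -> substrate=0 bound=2 product=0
t=1: arr=3 -> substrate=1 bound=4 product=0
t=2: arr=3 -> substrate=4 bound=4 product=0
t=3: arr=1 -> substrate=5 bound=4 product=0
t=4: arr=1 -> substrate=4 bound=4 product=2
t=5: arr=2 -> substrate=4 bound=4 product=4
t=6: arr=1 -> substrate=5 bound=4 product=4
t=7: arr=1 -> substrate=6 bound=4 product=4
t=8: arr=0 -> substrate=4 bound=4 product=6
t=9: arr=1 -> substrate=3 bound=4 product=8
t=10: arr=2 -> substrate=5 bound=4 product=8
t=11: arr=0 -> substrate=5 bound=4 product=8
t=12: arr=2 -> substrate=5 bound=4 product=10

Answer: 10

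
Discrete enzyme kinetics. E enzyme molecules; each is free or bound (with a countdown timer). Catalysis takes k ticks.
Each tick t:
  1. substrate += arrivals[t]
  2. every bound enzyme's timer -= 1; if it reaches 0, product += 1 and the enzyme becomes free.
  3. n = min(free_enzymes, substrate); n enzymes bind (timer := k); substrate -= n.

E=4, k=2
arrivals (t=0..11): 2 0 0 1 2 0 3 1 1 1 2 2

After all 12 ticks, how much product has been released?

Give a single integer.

Answer: 11

Derivation:
t=0: arr=2 -> substrate=0 bound=2 product=0
t=1: arr=0 -> substrate=0 bound=2 product=0
t=2: arr=0 -> substrate=0 bound=0 product=2
t=3: arr=1 -> substrate=0 bound=1 product=2
t=4: arr=2 -> substrate=0 bound=3 product=2
t=5: arr=0 -> substrate=0 bound=2 product=3
t=6: arr=3 -> substrate=0 bound=3 product=5
t=7: arr=1 -> substrate=0 bound=4 product=5
t=8: arr=1 -> substrate=0 bound=2 product=8
t=9: arr=1 -> substrate=0 bound=2 product=9
t=10: arr=2 -> substrate=0 bound=3 product=10
t=11: arr=2 -> substrate=0 bound=4 product=11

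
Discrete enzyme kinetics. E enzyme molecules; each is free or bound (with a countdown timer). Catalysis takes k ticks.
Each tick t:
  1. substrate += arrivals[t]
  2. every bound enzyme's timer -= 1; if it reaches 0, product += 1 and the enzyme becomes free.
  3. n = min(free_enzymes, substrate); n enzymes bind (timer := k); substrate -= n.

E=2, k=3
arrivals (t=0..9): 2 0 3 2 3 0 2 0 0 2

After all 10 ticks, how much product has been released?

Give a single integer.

t=0: arr=2 -> substrate=0 bound=2 product=0
t=1: arr=0 -> substrate=0 bound=2 product=0
t=2: arr=3 -> substrate=3 bound=2 product=0
t=3: arr=2 -> substrate=3 bound=2 product=2
t=4: arr=3 -> substrate=6 bound=2 product=2
t=5: arr=0 -> substrate=6 bound=2 product=2
t=6: arr=2 -> substrate=6 bound=2 product=4
t=7: arr=0 -> substrate=6 bound=2 product=4
t=8: arr=0 -> substrate=6 bound=2 product=4
t=9: arr=2 -> substrate=6 bound=2 product=6

Answer: 6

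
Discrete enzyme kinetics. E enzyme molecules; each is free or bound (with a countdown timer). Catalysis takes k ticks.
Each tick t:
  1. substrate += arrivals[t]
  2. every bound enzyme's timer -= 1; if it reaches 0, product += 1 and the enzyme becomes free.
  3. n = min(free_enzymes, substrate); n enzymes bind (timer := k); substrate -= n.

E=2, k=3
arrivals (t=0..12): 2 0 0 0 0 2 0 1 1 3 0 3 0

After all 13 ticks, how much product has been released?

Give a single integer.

t=0: arr=2 -> substrate=0 bound=2 product=0
t=1: arr=0 -> substrate=0 bound=2 product=0
t=2: arr=0 -> substrate=0 bound=2 product=0
t=3: arr=0 -> substrate=0 bound=0 product=2
t=4: arr=0 -> substrate=0 bound=0 product=2
t=5: arr=2 -> substrate=0 bound=2 product=2
t=6: arr=0 -> substrate=0 bound=2 product=2
t=7: arr=1 -> substrate=1 bound=2 product=2
t=8: arr=1 -> substrate=0 bound=2 product=4
t=9: arr=3 -> substrate=3 bound=2 product=4
t=10: arr=0 -> substrate=3 bound=2 product=4
t=11: arr=3 -> substrate=4 bound=2 product=6
t=12: arr=0 -> substrate=4 bound=2 product=6

Answer: 6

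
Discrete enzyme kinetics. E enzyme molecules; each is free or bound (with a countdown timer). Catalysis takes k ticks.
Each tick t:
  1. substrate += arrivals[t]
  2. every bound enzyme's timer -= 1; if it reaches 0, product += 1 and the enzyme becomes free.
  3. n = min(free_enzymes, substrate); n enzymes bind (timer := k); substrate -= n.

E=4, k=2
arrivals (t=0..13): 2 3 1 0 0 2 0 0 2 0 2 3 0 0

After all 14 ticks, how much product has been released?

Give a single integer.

t=0: arr=2 -> substrate=0 bound=2 product=0
t=1: arr=3 -> substrate=1 bound=4 product=0
t=2: arr=1 -> substrate=0 bound=4 product=2
t=3: arr=0 -> substrate=0 bound=2 product=4
t=4: arr=0 -> substrate=0 bound=0 product=6
t=5: arr=2 -> substrate=0 bound=2 product=6
t=6: arr=0 -> substrate=0 bound=2 product=6
t=7: arr=0 -> substrate=0 bound=0 product=8
t=8: arr=2 -> substrate=0 bound=2 product=8
t=9: arr=0 -> substrate=0 bound=2 product=8
t=10: arr=2 -> substrate=0 bound=2 product=10
t=11: arr=3 -> substrate=1 bound=4 product=10
t=12: arr=0 -> substrate=0 bound=3 product=12
t=13: arr=0 -> substrate=0 bound=1 product=14

Answer: 14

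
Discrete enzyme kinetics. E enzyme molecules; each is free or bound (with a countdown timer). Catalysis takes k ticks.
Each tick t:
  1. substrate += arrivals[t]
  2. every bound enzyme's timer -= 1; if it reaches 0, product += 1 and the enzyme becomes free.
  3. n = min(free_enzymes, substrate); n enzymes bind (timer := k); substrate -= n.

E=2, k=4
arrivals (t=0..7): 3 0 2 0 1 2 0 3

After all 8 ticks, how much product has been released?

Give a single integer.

t=0: arr=3 -> substrate=1 bound=2 product=0
t=1: arr=0 -> substrate=1 bound=2 product=0
t=2: arr=2 -> substrate=3 bound=2 product=0
t=3: arr=0 -> substrate=3 bound=2 product=0
t=4: arr=1 -> substrate=2 bound=2 product=2
t=5: arr=2 -> substrate=4 bound=2 product=2
t=6: arr=0 -> substrate=4 bound=2 product=2
t=7: arr=3 -> substrate=7 bound=2 product=2

Answer: 2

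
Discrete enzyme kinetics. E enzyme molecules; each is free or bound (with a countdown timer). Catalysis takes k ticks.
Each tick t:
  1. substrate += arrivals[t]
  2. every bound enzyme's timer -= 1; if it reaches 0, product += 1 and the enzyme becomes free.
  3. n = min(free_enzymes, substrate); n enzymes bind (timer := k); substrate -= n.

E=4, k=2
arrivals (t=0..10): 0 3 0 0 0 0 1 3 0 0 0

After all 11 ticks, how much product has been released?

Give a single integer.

Answer: 7

Derivation:
t=0: arr=0 -> substrate=0 bound=0 product=0
t=1: arr=3 -> substrate=0 bound=3 product=0
t=2: arr=0 -> substrate=0 bound=3 product=0
t=3: arr=0 -> substrate=0 bound=0 product=3
t=4: arr=0 -> substrate=0 bound=0 product=3
t=5: arr=0 -> substrate=0 bound=0 product=3
t=6: arr=1 -> substrate=0 bound=1 product=3
t=7: arr=3 -> substrate=0 bound=4 product=3
t=8: arr=0 -> substrate=0 bound=3 product=4
t=9: arr=0 -> substrate=0 bound=0 product=7
t=10: arr=0 -> substrate=0 bound=0 product=7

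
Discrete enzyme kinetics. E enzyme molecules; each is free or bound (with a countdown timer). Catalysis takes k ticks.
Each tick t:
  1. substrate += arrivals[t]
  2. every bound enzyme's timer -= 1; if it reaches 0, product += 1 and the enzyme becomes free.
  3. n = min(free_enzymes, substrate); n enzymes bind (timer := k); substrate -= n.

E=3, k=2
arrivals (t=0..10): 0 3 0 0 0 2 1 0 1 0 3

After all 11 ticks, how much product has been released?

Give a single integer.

Answer: 7

Derivation:
t=0: arr=0 -> substrate=0 bound=0 product=0
t=1: arr=3 -> substrate=0 bound=3 product=0
t=2: arr=0 -> substrate=0 bound=3 product=0
t=3: arr=0 -> substrate=0 bound=0 product=3
t=4: arr=0 -> substrate=0 bound=0 product=3
t=5: arr=2 -> substrate=0 bound=2 product=3
t=6: arr=1 -> substrate=0 bound=3 product=3
t=7: arr=0 -> substrate=0 bound=1 product=5
t=8: arr=1 -> substrate=0 bound=1 product=6
t=9: arr=0 -> substrate=0 bound=1 product=6
t=10: arr=3 -> substrate=0 bound=3 product=7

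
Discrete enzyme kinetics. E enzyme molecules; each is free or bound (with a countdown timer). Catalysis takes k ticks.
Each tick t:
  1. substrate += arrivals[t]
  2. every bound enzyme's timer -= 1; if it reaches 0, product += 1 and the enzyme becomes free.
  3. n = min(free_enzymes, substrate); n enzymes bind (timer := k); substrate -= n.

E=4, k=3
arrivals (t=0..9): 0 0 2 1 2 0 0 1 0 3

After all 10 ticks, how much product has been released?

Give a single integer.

t=0: arr=0 -> substrate=0 bound=0 product=0
t=1: arr=0 -> substrate=0 bound=0 product=0
t=2: arr=2 -> substrate=0 bound=2 product=0
t=3: arr=1 -> substrate=0 bound=3 product=0
t=4: arr=2 -> substrate=1 bound=4 product=0
t=5: arr=0 -> substrate=0 bound=3 product=2
t=6: arr=0 -> substrate=0 bound=2 product=3
t=7: arr=1 -> substrate=0 bound=2 product=4
t=8: arr=0 -> substrate=0 bound=1 product=5
t=9: arr=3 -> substrate=0 bound=4 product=5

Answer: 5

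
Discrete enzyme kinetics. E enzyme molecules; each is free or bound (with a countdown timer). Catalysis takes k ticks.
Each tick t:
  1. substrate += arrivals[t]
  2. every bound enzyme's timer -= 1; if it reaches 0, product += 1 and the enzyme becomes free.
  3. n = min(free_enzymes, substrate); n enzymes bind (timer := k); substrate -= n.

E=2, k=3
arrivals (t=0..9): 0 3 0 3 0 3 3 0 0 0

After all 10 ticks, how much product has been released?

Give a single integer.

Answer: 4

Derivation:
t=0: arr=0 -> substrate=0 bound=0 product=0
t=1: arr=3 -> substrate=1 bound=2 product=0
t=2: arr=0 -> substrate=1 bound=2 product=0
t=3: arr=3 -> substrate=4 bound=2 product=0
t=4: arr=0 -> substrate=2 bound=2 product=2
t=5: arr=3 -> substrate=5 bound=2 product=2
t=6: arr=3 -> substrate=8 bound=2 product=2
t=7: arr=0 -> substrate=6 bound=2 product=4
t=8: arr=0 -> substrate=6 bound=2 product=4
t=9: arr=0 -> substrate=6 bound=2 product=4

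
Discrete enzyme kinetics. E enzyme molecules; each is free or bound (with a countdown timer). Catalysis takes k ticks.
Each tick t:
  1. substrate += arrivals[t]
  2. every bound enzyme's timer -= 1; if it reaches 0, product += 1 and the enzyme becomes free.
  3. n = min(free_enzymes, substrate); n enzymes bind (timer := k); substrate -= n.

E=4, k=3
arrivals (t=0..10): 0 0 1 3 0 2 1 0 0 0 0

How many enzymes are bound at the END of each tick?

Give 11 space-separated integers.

t=0: arr=0 -> substrate=0 bound=0 product=0
t=1: arr=0 -> substrate=0 bound=0 product=0
t=2: arr=1 -> substrate=0 bound=1 product=0
t=3: arr=3 -> substrate=0 bound=4 product=0
t=4: arr=0 -> substrate=0 bound=4 product=0
t=5: arr=2 -> substrate=1 bound=4 product=1
t=6: arr=1 -> substrate=0 bound=3 product=4
t=7: arr=0 -> substrate=0 bound=3 product=4
t=8: arr=0 -> substrate=0 bound=2 product=5
t=9: arr=0 -> substrate=0 bound=0 product=7
t=10: arr=0 -> substrate=0 bound=0 product=7

Answer: 0 0 1 4 4 4 3 3 2 0 0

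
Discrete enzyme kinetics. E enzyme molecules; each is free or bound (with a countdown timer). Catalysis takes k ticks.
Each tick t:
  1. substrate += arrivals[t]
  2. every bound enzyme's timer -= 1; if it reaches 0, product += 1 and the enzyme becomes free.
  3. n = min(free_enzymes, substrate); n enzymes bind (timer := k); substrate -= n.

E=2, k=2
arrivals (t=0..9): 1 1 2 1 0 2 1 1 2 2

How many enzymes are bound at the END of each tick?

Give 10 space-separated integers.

t=0: arr=1 -> substrate=0 bound=1 product=0
t=1: arr=1 -> substrate=0 bound=2 product=0
t=2: arr=2 -> substrate=1 bound=2 product=1
t=3: arr=1 -> substrate=1 bound=2 product=2
t=4: arr=0 -> substrate=0 bound=2 product=3
t=5: arr=2 -> substrate=1 bound=2 product=4
t=6: arr=1 -> substrate=1 bound=2 product=5
t=7: arr=1 -> substrate=1 bound=2 product=6
t=8: arr=2 -> substrate=2 bound=2 product=7
t=9: arr=2 -> substrate=3 bound=2 product=8

Answer: 1 2 2 2 2 2 2 2 2 2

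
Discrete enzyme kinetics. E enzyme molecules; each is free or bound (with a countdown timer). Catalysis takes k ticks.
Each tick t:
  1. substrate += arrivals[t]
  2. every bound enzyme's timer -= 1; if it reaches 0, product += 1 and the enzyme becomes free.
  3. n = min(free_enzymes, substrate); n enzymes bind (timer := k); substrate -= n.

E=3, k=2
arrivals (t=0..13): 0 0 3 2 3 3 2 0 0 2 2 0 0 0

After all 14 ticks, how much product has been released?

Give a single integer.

t=0: arr=0 -> substrate=0 bound=0 product=0
t=1: arr=0 -> substrate=0 bound=0 product=0
t=2: arr=3 -> substrate=0 bound=3 product=0
t=3: arr=2 -> substrate=2 bound=3 product=0
t=4: arr=3 -> substrate=2 bound=3 product=3
t=5: arr=3 -> substrate=5 bound=3 product=3
t=6: arr=2 -> substrate=4 bound=3 product=6
t=7: arr=0 -> substrate=4 bound=3 product=6
t=8: arr=0 -> substrate=1 bound=3 product=9
t=9: arr=2 -> substrate=3 bound=3 product=9
t=10: arr=2 -> substrate=2 bound=3 product=12
t=11: arr=0 -> substrate=2 bound=3 product=12
t=12: arr=0 -> substrate=0 bound=2 product=15
t=13: arr=0 -> substrate=0 bound=2 product=15

Answer: 15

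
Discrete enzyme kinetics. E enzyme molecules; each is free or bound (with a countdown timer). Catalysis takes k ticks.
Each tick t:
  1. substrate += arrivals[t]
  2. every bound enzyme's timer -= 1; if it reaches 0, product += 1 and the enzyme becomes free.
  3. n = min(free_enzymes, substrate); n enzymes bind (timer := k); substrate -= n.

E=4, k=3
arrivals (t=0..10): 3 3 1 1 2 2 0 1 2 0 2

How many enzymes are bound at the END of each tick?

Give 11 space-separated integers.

t=0: arr=3 -> substrate=0 bound=3 product=0
t=1: arr=3 -> substrate=2 bound=4 product=0
t=2: arr=1 -> substrate=3 bound=4 product=0
t=3: arr=1 -> substrate=1 bound=4 product=3
t=4: arr=2 -> substrate=2 bound=4 product=4
t=5: arr=2 -> substrate=4 bound=4 product=4
t=6: arr=0 -> substrate=1 bound=4 product=7
t=7: arr=1 -> substrate=1 bound=4 product=8
t=8: arr=2 -> substrate=3 bound=4 product=8
t=9: arr=0 -> substrate=0 bound=4 product=11
t=10: arr=2 -> substrate=1 bound=4 product=12

Answer: 3 4 4 4 4 4 4 4 4 4 4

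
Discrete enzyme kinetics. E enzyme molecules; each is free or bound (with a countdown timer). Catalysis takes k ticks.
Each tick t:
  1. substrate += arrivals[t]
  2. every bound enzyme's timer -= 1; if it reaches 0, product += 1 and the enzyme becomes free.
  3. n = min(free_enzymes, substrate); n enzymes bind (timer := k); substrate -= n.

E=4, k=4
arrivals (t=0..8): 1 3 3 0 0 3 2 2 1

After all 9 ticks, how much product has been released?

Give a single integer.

t=0: arr=1 -> substrate=0 bound=1 product=0
t=1: arr=3 -> substrate=0 bound=4 product=0
t=2: arr=3 -> substrate=3 bound=4 product=0
t=3: arr=0 -> substrate=3 bound=4 product=0
t=4: arr=0 -> substrate=2 bound=4 product=1
t=5: arr=3 -> substrate=2 bound=4 product=4
t=6: arr=2 -> substrate=4 bound=4 product=4
t=7: arr=2 -> substrate=6 bound=4 product=4
t=8: arr=1 -> substrate=6 bound=4 product=5

Answer: 5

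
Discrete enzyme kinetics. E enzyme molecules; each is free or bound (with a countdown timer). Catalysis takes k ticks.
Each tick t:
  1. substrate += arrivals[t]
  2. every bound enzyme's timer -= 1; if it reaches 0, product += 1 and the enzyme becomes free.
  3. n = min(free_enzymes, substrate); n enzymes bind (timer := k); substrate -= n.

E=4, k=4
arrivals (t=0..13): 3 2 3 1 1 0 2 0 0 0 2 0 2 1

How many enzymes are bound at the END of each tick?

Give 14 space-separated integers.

t=0: arr=3 -> substrate=0 bound=3 product=0
t=1: arr=2 -> substrate=1 bound=4 product=0
t=2: arr=3 -> substrate=4 bound=4 product=0
t=3: arr=1 -> substrate=5 bound=4 product=0
t=4: arr=1 -> substrate=3 bound=4 product=3
t=5: arr=0 -> substrate=2 bound=4 product=4
t=6: arr=2 -> substrate=4 bound=4 product=4
t=7: arr=0 -> substrate=4 bound=4 product=4
t=8: arr=0 -> substrate=1 bound=4 product=7
t=9: arr=0 -> substrate=0 bound=4 product=8
t=10: arr=2 -> substrate=2 bound=4 product=8
t=11: arr=0 -> substrate=2 bound=4 product=8
t=12: arr=2 -> substrate=1 bound=4 product=11
t=13: arr=1 -> substrate=1 bound=4 product=12

Answer: 3 4 4 4 4 4 4 4 4 4 4 4 4 4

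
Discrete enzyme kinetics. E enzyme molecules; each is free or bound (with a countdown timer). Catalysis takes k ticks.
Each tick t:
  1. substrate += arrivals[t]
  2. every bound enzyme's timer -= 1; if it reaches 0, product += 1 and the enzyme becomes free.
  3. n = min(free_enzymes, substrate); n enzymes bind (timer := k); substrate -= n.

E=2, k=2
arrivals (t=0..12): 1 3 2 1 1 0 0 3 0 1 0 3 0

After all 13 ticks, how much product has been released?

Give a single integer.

Answer: 11

Derivation:
t=0: arr=1 -> substrate=0 bound=1 product=0
t=1: arr=3 -> substrate=2 bound=2 product=0
t=2: arr=2 -> substrate=3 bound=2 product=1
t=3: arr=1 -> substrate=3 bound=2 product=2
t=4: arr=1 -> substrate=3 bound=2 product=3
t=5: arr=0 -> substrate=2 bound=2 product=4
t=6: arr=0 -> substrate=1 bound=2 product=5
t=7: arr=3 -> substrate=3 bound=2 product=6
t=8: arr=0 -> substrate=2 bound=2 product=7
t=9: arr=1 -> substrate=2 bound=2 product=8
t=10: arr=0 -> substrate=1 bound=2 product=9
t=11: arr=3 -> substrate=3 bound=2 product=10
t=12: arr=0 -> substrate=2 bound=2 product=11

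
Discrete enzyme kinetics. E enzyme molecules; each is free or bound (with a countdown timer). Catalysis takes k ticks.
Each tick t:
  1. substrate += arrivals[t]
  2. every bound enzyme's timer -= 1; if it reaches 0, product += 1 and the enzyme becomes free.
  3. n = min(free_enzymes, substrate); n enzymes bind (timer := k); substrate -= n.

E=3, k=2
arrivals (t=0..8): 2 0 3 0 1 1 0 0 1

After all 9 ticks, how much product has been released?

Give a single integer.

t=0: arr=2 -> substrate=0 bound=2 product=0
t=1: arr=0 -> substrate=0 bound=2 product=0
t=2: arr=3 -> substrate=0 bound=3 product=2
t=3: arr=0 -> substrate=0 bound=3 product=2
t=4: arr=1 -> substrate=0 bound=1 product=5
t=5: arr=1 -> substrate=0 bound=2 product=5
t=6: arr=0 -> substrate=0 bound=1 product=6
t=7: arr=0 -> substrate=0 bound=0 product=7
t=8: arr=1 -> substrate=0 bound=1 product=7

Answer: 7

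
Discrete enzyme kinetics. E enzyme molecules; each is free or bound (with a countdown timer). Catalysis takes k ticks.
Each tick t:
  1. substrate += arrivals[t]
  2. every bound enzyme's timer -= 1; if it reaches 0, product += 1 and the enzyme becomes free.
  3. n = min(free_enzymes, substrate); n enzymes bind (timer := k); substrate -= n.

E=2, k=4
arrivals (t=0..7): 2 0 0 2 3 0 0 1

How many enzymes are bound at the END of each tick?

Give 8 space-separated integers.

t=0: arr=2 -> substrate=0 bound=2 product=0
t=1: arr=0 -> substrate=0 bound=2 product=0
t=2: arr=0 -> substrate=0 bound=2 product=0
t=3: arr=2 -> substrate=2 bound=2 product=0
t=4: arr=3 -> substrate=3 bound=2 product=2
t=5: arr=0 -> substrate=3 bound=2 product=2
t=6: arr=0 -> substrate=3 bound=2 product=2
t=7: arr=1 -> substrate=4 bound=2 product=2

Answer: 2 2 2 2 2 2 2 2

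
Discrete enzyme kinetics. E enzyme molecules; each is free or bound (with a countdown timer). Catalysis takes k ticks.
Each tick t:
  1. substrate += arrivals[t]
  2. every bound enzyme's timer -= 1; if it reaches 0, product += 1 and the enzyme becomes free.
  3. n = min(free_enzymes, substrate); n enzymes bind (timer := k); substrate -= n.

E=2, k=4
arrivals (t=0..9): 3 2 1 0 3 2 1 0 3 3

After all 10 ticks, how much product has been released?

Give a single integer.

Answer: 4

Derivation:
t=0: arr=3 -> substrate=1 bound=2 product=0
t=1: arr=2 -> substrate=3 bound=2 product=0
t=2: arr=1 -> substrate=4 bound=2 product=0
t=3: arr=0 -> substrate=4 bound=2 product=0
t=4: arr=3 -> substrate=5 bound=2 product=2
t=5: arr=2 -> substrate=7 bound=2 product=2
t=6: arr=1 -> substrate=8 bound=2 product=2
t=7: arr=0 -> substrate=8 bound=2 product=2
t=8: arr=3 -> substrate=9 bound=2 product=4
t=9: arr=3 -> substrate=12 bound=2 product=4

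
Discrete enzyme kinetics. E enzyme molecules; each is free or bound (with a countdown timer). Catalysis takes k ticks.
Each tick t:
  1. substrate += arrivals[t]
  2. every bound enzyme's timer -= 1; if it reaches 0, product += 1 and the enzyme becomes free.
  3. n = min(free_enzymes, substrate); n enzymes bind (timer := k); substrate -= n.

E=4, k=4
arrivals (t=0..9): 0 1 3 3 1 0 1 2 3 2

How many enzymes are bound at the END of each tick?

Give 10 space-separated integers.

t=0: arr=0 -> substrate=0 bound=0 product=0
t=1: arr=1 -> substrate=0 bound=1 product=0
t=2: arr=3 -> substrate=0 bound=4 product=0
t=3: arr=3 -> substrate=3 bound=4 product=0
t=4: arr=1 -> substrate=4 bound=4 product=0
t=5: arr=0 -> substrate=3 bound=4 product=1
t=6: arr=1 -> substrate=1 bound=4 product=4
t=7: arr=2 -> substrate=3 bound=4 product=4
t=8: arr=3 -> substrate=6 bound=4 product=4
t=9: arr=2 -> substrate=7 bound=4 product=5

Answer: 0 1 4 4 4 4 4 4 4 4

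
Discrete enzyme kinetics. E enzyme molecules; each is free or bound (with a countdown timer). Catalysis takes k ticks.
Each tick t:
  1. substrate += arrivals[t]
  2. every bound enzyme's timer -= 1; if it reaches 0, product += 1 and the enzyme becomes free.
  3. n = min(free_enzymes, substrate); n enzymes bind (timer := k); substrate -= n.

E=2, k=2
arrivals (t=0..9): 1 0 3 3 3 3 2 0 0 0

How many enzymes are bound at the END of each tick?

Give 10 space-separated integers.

Answer: 1 1 2 2 2 2 2 2 2 2

Derivation:
t=0: arr=1 -> substrate=0 bound=1 product=0
t=1: arr=0 -> substrate=0 bound=1 product=0
t=2: arr=3 -> substrate=1 bound=2 product=1
t=3: arr=3 -> substrate=4 bound=2 product=1
t=4: arr=3 -> substrate=5 bound=2 product=3
t=5: arr=3 -> substrate=8 bound=2 product=3
t=6: arr=2 -> substrate=8 bound=2 product=5
t=7: arr=0 -> substrate=8 bound=2 product=5
t=8: arr=0 -> substrate=6 bound=2 product=7
t=9: arr=0 -> substrate=6 bound=2 product=7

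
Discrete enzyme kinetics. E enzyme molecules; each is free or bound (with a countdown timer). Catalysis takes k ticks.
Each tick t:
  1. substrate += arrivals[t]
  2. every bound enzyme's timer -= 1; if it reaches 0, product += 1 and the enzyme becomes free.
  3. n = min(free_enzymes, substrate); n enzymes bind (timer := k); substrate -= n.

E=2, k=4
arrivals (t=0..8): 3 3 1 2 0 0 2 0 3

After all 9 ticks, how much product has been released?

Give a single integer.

t=0: arr=3 -> substrate=1 bound=2 product=0
t=1: arr=3 -> substrate=4 bound=2 product=0
t=2: arr=1 -> substrate=5 bound=2 product=0
t=3: arr=2 -> substrate=7 bound=2 product=0
t=4: arr=0 -> substrate=5 bound=2 product=2
t=5: arr=0 -> substrate=5 bound=2 product=2
t=6: arr=2 -> substrate=7 bound=2 product=2
t=7: arr=0 -> substrate=7 bound=2 product=2
t=8: arr=3 -> substrate=8 bound=2 product=4

Answer: 4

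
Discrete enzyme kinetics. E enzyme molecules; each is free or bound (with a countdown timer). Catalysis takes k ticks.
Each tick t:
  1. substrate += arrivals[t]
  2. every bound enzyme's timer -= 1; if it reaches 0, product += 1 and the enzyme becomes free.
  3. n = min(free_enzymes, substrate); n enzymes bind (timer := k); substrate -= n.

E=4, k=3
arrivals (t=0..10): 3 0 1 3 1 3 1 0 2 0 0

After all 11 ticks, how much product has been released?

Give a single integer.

Answer: 11

Derivation:
t=0: arr=3 -> substrate=0 bound=3 product=0
t=1: arr=0 -> substrate=0 bound=3 product=0
t=2: arr=1 -> substrate=0 bound=4 product=0
t=3: arr=3 -> substrate=0 bound=4 product=3
t=4: arr=1 -> substrate=1 bound=4 product=3
t=5: arr=3 -> substrate=3 bound=4 product=4
t=6: arr=1 -> substrate=1 bound=4 product=7
t=7: arr=0 -> substrate=1 bound=4 product=7
t=8: arr=2 -> substrate=2 bound=4 product=8
t=9: arr=0 -> substrate=0 bound=3 product=11
t=10: arr=0 -> substrate=0 bound=3 product=11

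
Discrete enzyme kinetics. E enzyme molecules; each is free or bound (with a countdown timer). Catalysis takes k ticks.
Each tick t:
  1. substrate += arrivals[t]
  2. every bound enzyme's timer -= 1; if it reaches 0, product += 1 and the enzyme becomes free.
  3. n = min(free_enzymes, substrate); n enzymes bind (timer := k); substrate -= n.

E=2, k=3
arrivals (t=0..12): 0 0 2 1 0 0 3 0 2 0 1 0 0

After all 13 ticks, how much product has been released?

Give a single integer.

t=0: arr=0 -> substrate=0 bound=0 product=0
t=1: arr=0 -> substrate=0 bound=0 product=0
t=2: arr=2 -> substrate=0 bound=2 product=0
t=3: arr=1 -> substrate=1 bound=2 product=0
t=4: arr=0 -> substrate=1 bound=2 product=0
t=5: arr=0 -> substrate=0 bound=1 product=2
t=6: arr=3 -> substrate=2 bound=2 product=2
t=7: arr=0 -> substrate=2 bound=2 product=2
t=8: arr=2 -> substrate=3 bound=2 product=3
t=9: arr=0 -> substrate=2 bound=2 product=4
t=10: arr=1 -> substrate=3 bound=2 product=4
t=11: arr=0 -> substrate=2 bound=2 product=5
t=12: arr=0 -> substrate=1 bound=2 product=6

Answer: 6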